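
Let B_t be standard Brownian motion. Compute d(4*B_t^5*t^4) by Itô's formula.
d(4*B_t^5*t^4) = (B_t^3*t^3*(16*B_t^2 + 40*t)) dt + (20*B_t^4*t^4) dB_t

Itô's formula for f(t, x): d f(t, B_t) = (f_t + (1/2) f_xx) dt + f_x dB_t. Compute partials of f(t, x) = 4*t^4*x^5:
  f_t(t,x)  = 16*t^3*x^5
  f_x(t,x)  = 20*t^4*x^4
  f_xx(t,x) = 80*t^4*x^3
Assemble drift = f_t + (1/2) f_xx = t^3*x^3*(40*t + 16*x^2) and diffusion = f_x = 20*t^4*x^4. Substituting x = B_t:
  d(4*B_t^5*t^4) = (B_t^3*t^3*(16*B_t^2 + 40*t)) dt + (20*B_t^4*t^4) dB_t.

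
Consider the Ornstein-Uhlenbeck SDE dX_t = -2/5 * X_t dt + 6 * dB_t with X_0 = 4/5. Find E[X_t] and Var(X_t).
E[X_t] = 4*exp(-2*t/5)/5; Var(X_t) = 45 - 45*exp(-4*t/5)

The OU SDE dX = -theta X dt + sigma dB admits the integrating factor exp(theta t): d(exp(theta t) X_t) = sigma exp(theta t) dB_t. Integrating from 0 to t:
  X_t = x_0 * exp(-theta t) + sigma * int_0^t exp(-theta (t-s)) dB_s.
The Itô integral has mean 0 and (by the Itô isometry) variance sigma^2 * int_0^t exp(-2 theta (t - s)) ds = sigma^2 * (1 - exp(-2 theta t)) / (2 theta).
With theta = 2/5, sigma = 6, x_0 = 4/5:
  E[X_t] = 4/5 * exp(-2/5 t) = 4*exp(-2*t/5)/5
  Var(X_t) = (6)^2 * (1 - exp(-2*2/5 t)) / (2 * 2/5) = 45 - 45*exp(-4*t/5).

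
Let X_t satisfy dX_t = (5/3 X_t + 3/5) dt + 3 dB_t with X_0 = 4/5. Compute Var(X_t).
Var(X_t) = 27*exp(10*t/3)/10 - 27/10

The variance V(t) = Var(X_t) satisfies V'(t) = 2 a V(t) + c^2 with V(0) = 0 (drift coefficient is linear in X, diffusion is constant). With a = 5/3, c = 3, the solution is
  V(t) = (c^2 / (2 a)) * (exp(2 a t) - 1)
       = (3^2 / (2*(5/3))) * (exp((10/3) t) - 1)
       = 27*exp(10*t/3)/10 - 27/10.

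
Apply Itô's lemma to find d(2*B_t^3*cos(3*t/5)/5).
d(2*B_t^3*cos(3*t/5)/5) = (6*B_t*(-B_t^2*sin(3*t/5) + 5*cos(3*t/5))/25) dt + (6*B_t^2*cos(3*t/5)/5) dB_t

Itô's formula for f(t, x): d f(t, B_t) = (f_t + (1/2) f_xx) dt + f_x dB_t. Compute partials of f(t, x) = 2*x^3*cos(3*t/5)/5:
  f_t(t,x)  = -6*x^3*sin(3*t/5)/25
  f_x(t,x)  = 6*x^2*cos(3*t/5)/5
  f_xx(t,x) = 12*x*cos(3*t/5)/5
Assemble drift = f_t + (1/2) f_xx = 6*x*(-x^2*sin(3*t/5) + 5*cos(3*t/5))/25 and diffusion = f_x = 6*x^2*cos(3*t/5)/5. Substituting x = B_t:
  d(2*B_t^3*cos(3*t/5)/5) = (6*B_t*(-B_t^2*sin(3*t/5) + 5*cos(3*t/5))/25) dt + (6*B_t^2*cos(3*t/5)/5) dB_t.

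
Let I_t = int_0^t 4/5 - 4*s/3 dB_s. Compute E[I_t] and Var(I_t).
E[I_t] = 0; Var(I_t) = 16*t*(25*t^2 - 45*t + 27)/675

The Itô integral of a deterministic integrand f(s) has mean 0 because each increment f(s) * (B_{s+ds} - B_s) has mean 0. By the Itô isometry:
  Var( int_0^t f(s) dB_s ) = E[ (int_0^t f(s) dB_s)^2 ] = int_0^t f(s)^2 ds.
Here f(s) = 4/5 - 4*s/3, so f(s)^2 = 16*(5*s - 3)^2/225. Integrate:
  int_0^t (16*(5*s - 3)^2/225) ds = 16*t*(25*t^2 - 45*t + 27)/675.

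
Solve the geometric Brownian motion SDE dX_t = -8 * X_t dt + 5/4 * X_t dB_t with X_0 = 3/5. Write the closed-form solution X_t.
X_t = 3/5 * exp((-281/32) * t + (5/4) * B_t)

For GBM dX = mu X dt + sigma X dB with X_0 = x_0, apply Itô to Y = log X: dY = (mu - sigma^2/2) dt + sigma dB, so Y_t = log(x_0) + (mu - sigma^2/2) t + sigma B_t and hence X_t = x_0 * exp((mu - sigma^2/2) t + sigma B_t).
With mu = -8, sigma = 5/4, x_0 = 3/5, this gives:
  X_t = 3/5 * exp((-281/32) * t + (5/4) * B_t).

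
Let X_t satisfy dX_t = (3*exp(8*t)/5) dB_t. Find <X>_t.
<X>_t = 9*exp(16*t)/400 - 9/400

For an Itô process dX_t = a(t) dt + b(t) dB_t, the quadratic variation is <X>_t = int_0^t b(s)^2 ds (the drift term does not contribute). Here b(s) = 3*exp(8*s)/5, so
  b(s)^2 = 9*exp(16*s)/25.
Integrating from 0 to t:
  <X>_t = int_0^t (9*exp(16*s)/25) ds = 9*exp(16*t)/400 - 9/400.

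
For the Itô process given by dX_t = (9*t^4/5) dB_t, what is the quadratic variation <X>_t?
<X>_t = 9*t^9/25

For an Itô process dX_t = a(t) dt + b(t) dB_t, the quadratic variation is <X>_t = int_0^t b(s)^2 ds (the drift term does not contribute). Here b(s) = 9*s^4/5, so
  b(s)^2 = 81*s^8/25.
Integrating from 0 to t:
  <X>_t = int_0^t (81*s^8/25) ds = 9*t^9/25.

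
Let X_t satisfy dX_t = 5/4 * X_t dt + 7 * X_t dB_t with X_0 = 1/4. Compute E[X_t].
E[X_t] = exp(5*t/4)/4

For GBM dX = mu X dt + sigma X dB with X_0 = x_0, apply Itô to Y = log X: dY = (mu - sigma^2/2) dt + sigma dB, so Y_t = log(x_0) + (mu - sigma^2/2) t + sigma B_t and hence X_t = x_0 * exp((mu - sigma^2/2) t + sigma B_t).
With mu = 5/4, sigma = 7, x_0 = 1/4, this gives:
  X_t = 1/4 * exp((-93/4) * t + (7) * B_t).
Since sigma*B_t ~ Normal(0, sigma^2 t), E[exp(sigma*B_t)] = exp(sigma^2 t / 2); so E[X_t] = x_0 * exp((mu - sigma^2/2) t) * exp(sigma^2 t / 2) = x_0 * exp(mu t) = exp(5*t/4)/4.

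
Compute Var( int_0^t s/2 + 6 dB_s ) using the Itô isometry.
Var = t*(t^2 + 36*t + 432)/12

The Itô integral of a deterministic integrand f(s) has mean 0 because each increment f(s) * (B_{s+ds} - B_s) has mean 0. By the Itô isometry:
  Var( int_0^t f(s) dB_s ) = E[ (int_0^t f(s) dB_s)^2 ] = int_0^t f(s)^2 ds.
Here f(s) = s/2 + 6, so f(s)^2 = (s + 12)^2/4. Integrate:
  int_0^t ((s + 12)^2/4) ds = t*(t^2 + 36*t + 432)/12.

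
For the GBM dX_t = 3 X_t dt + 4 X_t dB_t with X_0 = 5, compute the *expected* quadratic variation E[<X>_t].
E[<X>_t] = 200*exp(22*t)/11 - 200/11

<X>_t = int_0^t (4 * X_s)^2 ds. Taking expectation inside the integral: E[<X>_t] = 4^2 * int_0^t E[X_s^2] ds. For GBM, E[X_s^2] = x_0^2 * exp((2 mu + sigma^2) s). Integrating:
  E[<X>_t] = 4^2 * 5^2 * (exp((2*3 + 4^2) t) - 1) / (2*3 + 4^2)
           = 4^2 * 5^2 * (exp(22 t) - 1) / 22 = 200*exp(22*t)/11 - 200/11.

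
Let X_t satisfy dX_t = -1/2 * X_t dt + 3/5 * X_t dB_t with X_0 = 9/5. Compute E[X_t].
E[X_t] = 9*exp(-t/2)/5

For GBM dX = mu X dt + sigma X dB with X_0 = x_0, apply Itô to Y = log X: dY = (mu - sigma^2/2) dt + sigma dB, so Y_t = log(x_0) + (mu - sigma^2/2) t + sigma B_t and hence X_t = x_0 * exp((mu - sigma^2/2) t + sigma B_t).
With mu = -1/2, sigma = 3/5, x_0 = 9/5, this gives:
  X_t = 9/5 * exp((-17/25) * t + (3/5) * B_t).
Since sigma*B_t ~ Normal(0, sigma^2 t), E[exp(sigma*B_t)] = exp(sigma^2 t / 2); so E[X_t] = x_0 * exp((mu - sigma^2/2) t) * exp(sigma^2 t / 2) = x_0 * exp(mu t) = 9*exp(-t/2)/5.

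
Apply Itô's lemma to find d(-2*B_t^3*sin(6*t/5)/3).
d(-2*B_t^3*sin(6*t/5)/3) = (-2*B_t*(2*B_t^2*cos(6*t/5)/5 + sin(6*t/5))) dt + (-2*B_t^2*sin(6*t/5)) dB_t

Itô's formula for f(t, x): d f(t, B_t) = (f_t + (1/2) f_xx) dt + f_x dB_t. Compute partials of f(t, x) = -2*x^3*sin(6*t/5)/3:
  f_t(t,x)  = -4*x^3*cos(6*t/5)/5
  f_x(t,x)  = -2*x^2*sin(6*t/5)
  f_xx(t,x) = -4*x*sin(6*t/5)
Assemble drift = f_t + (1/2) f_xx = -2*x*(2*x^2*cos(6*t/5)/5 + sin(6*t/5)) and diffusion = f_x = -2*x^2*sin(6*t/5). Substituting x = B_t:
  d(-2*B_t^3*sin(6*t/5)/3) = (-2*B_t*(2*B_t^2*cos(6*t/5)/5 + sin(6*t/5))) dt + (-2*B_t^2*sin(6*t/5)) dB_t.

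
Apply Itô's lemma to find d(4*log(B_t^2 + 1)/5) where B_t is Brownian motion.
d(4*log(B_t^2 + 1)/5) = (4*(1 - B_t^2)/(5*(B_t^2 + 1)^2)) dt + (8*B_t/(5*(B_t^2 + 1))) dB_t

Itô's formula for f(B_t) gives d f(B_t) = f'(B_t) dB_t + (1/2) f''(B_t) dt. Compute derivatives of f(x) = 4*log(x^2 + 1)/5:
  f'(x)  = 8*x/(5*(x^2 + 1))
  f''(x) = 8*(1 - x^2)/(5*(x^2 + 1)^2)
Substitute x = B_t and multiply the f'' term by 1/2:
  drift     = (1/2) * (8*(1 - x^2)/(5*(x^2 + 1)^2)) evaluated at B_t = 4*(1 - B_t^2)/(5*(B_t^2 + 1)^2)
  diffusion = (8*x/(5*(x^2 + 1))) evaluated at B_t = 8*B_t/(5*(B_t^2 + 1))
Therefore d(4*log(B_t^2 + 1)/5) = (4*(1 - B_t^2)/(5*(B_t^2 + 1)^2)) dt + (8*B_t/(5*(B_t^2 + 1))) dB_t.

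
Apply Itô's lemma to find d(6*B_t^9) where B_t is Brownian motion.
d(6*B_t^9) = (216*B_t^7) dt + (54*B_t^8) dB_t

Itô's formula for f(B_t) gives d f(B_t) = f'(B_t) dB_t + (1/2) f''(B_t) dt. Compute derivatives of f(x) = 6*x^9:
  f'(x)  = 54*x^8
  f''(x) = 432*x^7
Substitute x = B_t and multiply the f'' term by 1/2:
  drift     = (1/2) * (432*x^7) evaluated at B_t = 216*B_t^7
  diffusion = (54*x^8) evaluated at B_t = 54*B_t^8
Therefore d(6*B_t^9) = (216*B_t^7) dt + (54*B_t^8) dB_t.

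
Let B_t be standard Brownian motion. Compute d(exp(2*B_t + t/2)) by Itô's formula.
d(exp(2*B_t + t/2)) = (5*exp(2*B_t + t/2)/2) dt + (2*exp(2*B_t + t/2)) dB_t

Itô's formula for f(t, x): d f(t, B_t) = (f_t + (1/2) f_xx) dt + f_x dB_t. Compute partials of f(t, x) = exp(t/2 + 2*x):
  f_t(t,x)  = exp(t/2 + 2*x)/2
  f_x(t,x)  = 2*exp(t/2 + 2*x)
  f_xx(t,x) = 4*exp(t/2 + 2*x)
Assemble drift = f_t + (1/2) f_xx = 5*exp(t/2 + 2*x)/2 and diffusion = f_x = 2*exp(t/2 + 2*x). Substituting x = B_t:
  d(exp(2*B_t + t/2)) = (5*exp(2*B_t + t/2)/2) dt + (2*exp(2*B_t + t/2)) dB_t.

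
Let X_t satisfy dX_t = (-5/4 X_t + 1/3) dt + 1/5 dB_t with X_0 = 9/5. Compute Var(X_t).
Var(X_t) = 2/125 - 2*exp(-5*t/2)/125

The variance V(t) = Var(X_t) satisfies V'(t) = 2 a V(t) + c^2 with V(0) = 0 (drift coefficient is linear in X, diffusion is constant). With a = -5/4, c = 1/5, the solution is
  V(t) = (c^2 / (2 a)) * (exp(2 a t) - 1)
       = ((1/5)^2 / (2*(-5/4))) * (exp((-5/2) t) - 1)
       = 2/125 - 2*exp(-5*t/2)/125.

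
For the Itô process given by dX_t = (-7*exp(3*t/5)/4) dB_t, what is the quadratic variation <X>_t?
<X>_t = 245*exp(6*t/5)/96 - 245/96

For an Itô process dX_t = a(t) dt + b(t) dB_t, the quadratic variation is <X>_t = int_0^t b(s)^2 ds (the drift term does not contribute). Here b(s) = -7*exp(3*s/5)/4, so
  b(s)^2 = 49*exp(6*s/5)/16.
Integrating from 0 to t:
  <X>_t = int_0^t (49*exp(6*s/5)/16) ds = 245*exp(6*t/5)/96 - 245/96.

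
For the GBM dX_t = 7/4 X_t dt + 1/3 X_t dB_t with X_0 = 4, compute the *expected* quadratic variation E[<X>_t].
E[<X>_t] = 32*exp(65*t/18)/65 - 32/65

<X>_t = int_0^t ((1/3) * X_s)^2 ds. Taking expectation inside the integral: E[<X>_t] = (1/3)^2 * int_0^t E[X_s^2] ds. For GBM, E[X_s^2] = x_0^2 * exp((2 mu + sigma^2) s). Integrating:
  E[<X>_t] = (1/3)^2 * 4^2 * (exp((2*(7/4) + (1/3)^2) t) - 1) / (2*(7/4) + (1/3)^2)
           = (1/3)^2 * 4^2 * (exp((65/18) t) - 1) / (65/18) = 32*exp(65*t/18)/65 - 32/65.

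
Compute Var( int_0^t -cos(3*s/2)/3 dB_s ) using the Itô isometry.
Var = t/18 + sin(3*t)/54

The Itô integral of a deterministic integrand f(s) has mean 0 because each increment f(s) * (B_{s+ds} - B_s) has mean 0. By the Itô isometry:
  Var( int_0^t f(s) dB_s ) = E[ (int_0^t f(s) dB_s)^2 ] = int_0^t f(s)^2 ds.
Here f(s) = -cos(3*s/2)/3, so f(s)^2 = cos(3*s/2)^2/9. Integrate:
  int_0^t (cos(3*s/2)^2/9) ds = t/18 + sin(3*t)/54.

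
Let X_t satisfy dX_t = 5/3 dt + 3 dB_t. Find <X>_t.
<X>_t = 9*t

For an Itô process dX_t = a(t) dt + b(t) dB_t, the quadratic variation is <X>_t = int_0^t b(s)^2 ds (the drift term does not contribute). Here b(s) = 3, so
  b(s)^2 = 9.
Integrating from 0 to t:
  <X>_t = int_0^t (9) ds = 9*t.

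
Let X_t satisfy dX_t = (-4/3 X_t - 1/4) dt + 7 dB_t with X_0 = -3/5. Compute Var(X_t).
Var(X_t) = 147/8 - 147*exp(-8*t/3)/8

The variance V(t) = Var(X_t) satisfies V'(t) = 2 a V(t) + c^2 with V(0) = 0 (drift coefficient is linear in X, diffusion is constant). With a = -4/3, c = 7, the solution is
  V(t) = (c^2 / (2 a)) * (exp(2 a t) - 1)
       = (7^2 / (2*(-4/3))) * (exp((-8/3) t) - 1)
       = 147/8 - 147*exp(-8*t/3)/8.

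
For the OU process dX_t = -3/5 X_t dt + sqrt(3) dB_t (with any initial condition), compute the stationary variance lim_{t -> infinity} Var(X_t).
lim Var(X_t) = 5/2

The OU SDE dX = -theta X dt + sigma dB admits the integrating factor exp(theta t): d(exp(theta t) X_t) = sigma exp(theta t) dB_t. Integrating from 0 to t gives X_t = x_0 * exp(-theta t) + sigma * int_0^t exp(-theta (t-s)) dB_s for any initial x_0. The Itô integral has variance (by the Itô isometry) sigma^2 * int_0^t exp(-2 theta (t - s)) ds = sigma^2 * (1 - exp(-2 theta t)) / (2 theta), independent of x_0.
With theta = 3/5, sigma = sqrt(3):
  Var(X_t) = (sqrt(3))^2 * (1 - exp(-2*3/5 t)) / (2 * 3/5) = 5/2 - 5*exp(-6*t/5)/2.
As t -> infinity, exp(-2*3/5 t) -> 0, so the stationary variance is sigma^2 / (2 theta) = 5/2.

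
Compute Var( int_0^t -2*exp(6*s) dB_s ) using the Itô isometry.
Var = exp(12*t)/3 - 1/3

The Itô integral of a deterministic integrand f(s) has mean 0 because each increment f(s) * (B_{s+ds} - B_s) has mean 0. By the Itô isometry:
  Var( int_0^t f(s) dB_s ) = E[ (int_0^t f(s) dB_s)^2 ] = int_0^t f(s)^2 ds.
Here f(s) = -2*exp(6*s), so f(s)^2 = 4*exp(12*s). Integrate:
  int_0^t (4*exp(12*s)) ds = exp(12*t)/3 - 1/3.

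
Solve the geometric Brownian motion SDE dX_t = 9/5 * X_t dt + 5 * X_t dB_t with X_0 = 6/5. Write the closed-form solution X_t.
X_t = 6/5 * exp((-107/10) * t + (5) * B_t)

For GBM dX = mu X dt + sigma X dB with X_0 = x_0, apply Itô to Y = log X: dY = (mu - sigma^2/2) dt + sigma dB, so Y_t = log(x_0) + (mu - sigma^2/2) t + sigma B_t and hence X_t = x_0 * exp((mu - sigma^2/2) t + sigma B_t).
With mu = 9/5, sigma = 5, x_0 = 6/5, this gives:
  X_t = 6/5 * exp((-107/10) * t + (5) * B_t).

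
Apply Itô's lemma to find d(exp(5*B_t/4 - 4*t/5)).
d(exp(5*B_t/4 - 4*t/5)) = (-3*exp(5*B_t/4 - 4*t/5)/160) dt + (5*exp(5*B_t/4 - 4*t/5)/4) dB_t

Itô's formula for f(t, x): d f(t, B_t) = (f_t + (1/2) f_xx) dt + f_x dB_t. Compute partials of f(t, x) = exp(-4*t/5 + 5*x/4):
  f_t(t,x)  = -4*exp(-4*t/5 + 5*x/4)/5
  f_x(t,x)  = 5*exp(-4*t/5 + 5*x/4)/4
  f_xx(t,x) = 25*exp(-4*t/5 + 5*x/4)/16
Assemble drift = f_t + (1/2) f_xx = -3*exp(-4*t/5 + 5*x/4)/160 and diffusion = f_x = 5*exp(-4*t/5 + 5*x/4)/4. Substituting x = B_t:
  d(exp(5*B_t/4 - 4*t/5)) = (-3*exp(5*B_t/4 - 4*t/5)/160) dt + (5*exp(5*B_t/4 - 4*t/5)/4) dB_t.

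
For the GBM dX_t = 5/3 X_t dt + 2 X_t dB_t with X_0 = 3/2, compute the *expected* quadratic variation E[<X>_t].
E[<X>_t] = 27*exp(22*t/3)/22 - 27/22

<X>_t = int_0^t (2 * X_s)^2 ds. Taking expectation inside the integral: E[<X>_t] = 2^2 * int_0^t E[X_s^2] ds. For GBM, E[X_s^2] = x_0^2 * exp((2 mu + sigma^2) s). Integrating:
  E[<X>_t] = 2^2 * (3/2)^2 * (exp((2*(5/3) + 2^2) t) - 1) / (2*(5/3) + 2^2)
           = 2^2 * (3/2)^2 * (exp((22/3) t) - 1) / (22/3) = 27*exp(22*t/3)/22 - 27/22.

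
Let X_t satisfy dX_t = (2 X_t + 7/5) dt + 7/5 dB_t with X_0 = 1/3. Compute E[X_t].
E[X_t] = 31*exp(2*t)/30 - 7/10

Taking expectations and using E[dB_t] = 0, the mean m(t) = E[X_t] satisfies the ODE m'(t) = a m(t) + b with m(0) = x_0. With a = 2, b = 7/5, x_0 = 1/3, the solution is
  m(t) = x_0 * exp(a t) + (b/a) * (exp(a t) - 1)
       = (1/3) * exp(2 t) + ((7/5)/2) * (exp(2 t) - 1)
       = 31*exp(2*t)/30 - 7/10.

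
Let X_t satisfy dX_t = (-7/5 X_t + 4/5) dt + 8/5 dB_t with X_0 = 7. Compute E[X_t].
E[X_t] = 4/7 + 45*exp(-7*t/5)/7

Taking expectations and using E[dB_t] = 0, the mean m(t) = E[X_t] satisfies the ODE m'(t) = a m(t) + b with m(0) = x_0. With a = -7/5, b = 4/5, x_0 = 7, the solution is
  m(t) = x_0 * exp(a t) + (b/a) * (exp(a t) - 1)
       = 7 * exp((-7/5) t) + ((4/5)/(-7/5)) * (exp((-7/5) t) - 1)
       = 4/7 + 45*exp(-7*t/5)/7.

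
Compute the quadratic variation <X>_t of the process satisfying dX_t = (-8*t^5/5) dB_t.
<X>_t = 64*t^11/275

For an Itô process dX_t = a(t) dt + b(t) dB_t, the quadratic variation is <X>_t = int_0^t b(s)^2 ds (the drift term does not contribute). Here b(s) = -8*s^5/5, so
  b(s)^2 = 64*s^10/25.
Integrating from 0 to t:
  <X>_t = int_0^t (64*s^10/25) ds = 64*t^11/275.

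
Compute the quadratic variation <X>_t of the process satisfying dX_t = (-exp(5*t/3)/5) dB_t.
<X>_t = 3*exp(10*t/3)/250 - 3/250

For an Itô process dX_t = a(t) dt + b(t) dB_t, the quadratic variation is <X>_t = int_0^t b(s)^2 ds (the drift term does not contribute). Here b(s) = -exp(5*s/3)/5, so
  b(s)^2 = exp(10*s/3)/25.
Integrating from 0 to t:
  <X>_t = int_0^t (exp(10*s/3)/25) ds = 3*exp(10*t/3)/250 - 3/250.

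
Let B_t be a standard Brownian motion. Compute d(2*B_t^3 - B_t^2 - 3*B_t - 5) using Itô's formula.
d(2*B_t^3 - B_t^2 - 3*B_t - 5) = (6*B_t - 1) dt + (6*B_t^2 - 2*B_t - 3) dB_t

Itô's formula for f(B_t) gives d f(B_t) = f'(B_t) dB_t + (1/2) f''(B_t) dt. Compute derivatives of f(x) = 2*x^3 - x^2 - 3*x - 5:
  f'(x)  = 6*x^2 - 2*x - 3
  f''(x) = 12*x - 2
Substitute x = B_t and multiply the f'' term by 1/2:
  drift     = (1/2) * (12*x - 2) evaluated at B_t = 6*B_t - 1
  diffusion = (6*x^2 - 2*x - 3) evaluated at B_t = 6*B_t^2 - 2*B_t - 3
Therefore d(2*B_t^3 - B_t^2 - 3*B_t - 5) = (6*B_t - 1) dt + (6*B_t^2 - 2*B_t - 3) dB_t.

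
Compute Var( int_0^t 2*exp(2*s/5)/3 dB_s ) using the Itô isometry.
Var = 5*exp(4*t/5)/9 - 5/9

The Itô integral of a deterministic integrand f(s) has mean 0 because each increment f(s) * (B_{s+ds} - B_s) has mean 0. By the Itô isometry:
  Var( int_0^t f(s) dB_s ) = E[ (int_0^t f(s) dB_s)^2 ] = int_0^t f(s)^2 ds.
Here f(s) = 2*exp(2*s/5)/3, so f(s)^2 = 4*exp(4*s/5)/9. Integrate:
  int_0^t (4*exp(4*s/5)/9) ds = 5*exp(4*t/5)/9 - 5/9.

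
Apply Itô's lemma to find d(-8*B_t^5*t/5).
d(-8*B_t^5*t/5) = (8*B_t^3*(-B_t^2 - 10*t)/5) dt + (-8*B_t^4*t) dB_t

Itô's formula for f(t, x): d f(t, B_t) = (f_t + (1/2) f_xx) dt + f_x dB_t. Compute partials of f(t, x) = -8*t*x^5/5:
  f_t(t,x)  = -8*x^5/5
  f_x(t,x)  = -8*t*x^4
  f_xx(t,x) = -32*t*x^3
Assemble drift = f_t + (1/2) f_xx = 8*x^3*(-10*t - x^2)/5 and diffusion = f_x = -8*t*x^4. Substituting x = B_t:
  d(-8*B_t^5*t/5) = (8*B_t^3*(-B_t^2 - 10*t)/5) dt + (-8*B_t^4*t) dB_t.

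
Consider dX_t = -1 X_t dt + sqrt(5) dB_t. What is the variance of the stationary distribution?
lim Var(X_t) = 5/2

The OU SDE dX = -theta X dt + sigma dB admits the integrating factor exp(theta t): d(exp(theta t) X_t) = sigma exp(theta t) dB_t. Integrating from 0 to t gives X_t = x_0 * exp(-theta t) + sigma * int_0^t exp(-theta (t-s)) dB_s for any initial x_0. The Itô integral has variance (by the Itô isometry) sigma^2 * int_0^t exp(-2 theta (t - s)) ds = sigma^2 * (1 - exp(-2 theta t)) / (2 theta), independent of x_0.
With theta = 1, sigma = sqrt(5):
  Var(X_t) = (sqrt(5))^2 * (1 - exp(-2*1 t)) / (2 * 1) = 5/2 - 5*exp(-2*t)/2.
As t -> infinity, exp(-2*1 t) -> 0, so the stationary variance is sigma^2 / (2 theta) = 5/2.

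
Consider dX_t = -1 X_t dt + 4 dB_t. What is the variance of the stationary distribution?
lim Var(X_t) = 8

The OU SDE dX = -theta X dt + sigma dB admits the integrating factor exp(theta t): d(exp(theta t) X_t) = sigma exp(theta t) dB_t. Integrating from 0 to t gives X_t = x_0 * exp(-theta t) + sigma * int_0^t exp(-theta (t-s)) dB_s for any initial x_0. The Itô integral has variance (by the Itô isometry) sigma^2 * int_0^t exp(-2 theta (t - s)) ds = sigma^2 * (1 - exp(-2 theta t)) / (2 theta), independent of x_0.
With theta = 1, sigma = 4:
  Var(X_t) = (4)^2 * (1 - exp(-2*1 t)) / (2 * 1) = 8 - 8*exp(-2*t).
As t -> infinity, exp(-2*1 t) -> 0, so the stationary variance is sigma^2 / (2 theta) = 8.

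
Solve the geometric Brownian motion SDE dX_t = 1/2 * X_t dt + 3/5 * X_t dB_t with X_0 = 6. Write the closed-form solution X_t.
X_t = 6 * exp((8/25) * t + (3/5) * B_t)

For GBM dX = mu X dt + sigma X dB with X_0 = x_0, apply Itô to Y = log X: dY = (mu - sigma^2/2) dt + sigma dB, so Y_t = log(x_0) + (mu - sigma^2/2) t + sigma B_t and hence X_t = x_0 * exp((mu - sigma^2/2) t + sigma B_t).
With mu = 1/2, sigma = 3/5, x_0 = 6, this gives:
  X_t = 6 * exp((8/25) * t + (3/5) * B_t).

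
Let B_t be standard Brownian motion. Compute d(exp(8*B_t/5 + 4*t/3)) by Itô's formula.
d(exp(8*B_t/5 + 4*t/3)) = (196*exp(8*B_t/5 + 4*t/3)/75) dt + (8*exp(8*B_t/5 + 4*t/3)/5) dB_t

Itô's formula for f(t, x): d f(t, B_t) = (f_t + (1/2) f_xx) dt + f_x dB_t. Compute partials of f(t, x) = exp(4*t/3 + 8*x/5):
  f_t(t,x)  = 4*exp(4*t/3 + 8*x/5)/3
  f_x(t,x)  = 8*exp(4*t/3 + 8*x/5)/5
  f_xx(t,x) = 64*exp(4*t/3 + 8*x/5)/25
Assemble drift = f_t + (1/2) f_xx = 196*exp(4*t/3 + 8*x/5)/75 and diffusion = f_x = 8*exp(4*t/3 + 8*x/5)/5. Substituting x = B_t:
  d(exp(8*B_t/5 + 4*t/3)) = (196*exp(8*B_t/5 + 4*t/3)/75) dt + (8*exp(8*B_t/5 + 4*t/3)/5) dB_t.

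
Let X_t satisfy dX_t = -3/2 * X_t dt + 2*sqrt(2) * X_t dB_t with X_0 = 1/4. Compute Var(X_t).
Var(X_t) = (exp(8*t) - 1)*exp(-3*t)/16

For GBM dX = mu X dt + sigma X dB with X_0 = x_0, apply Itô to Y = log X: dY = (mu - sigma^2/2) dt + sigma dB, so Y_t = log(x_0) + (mu - sigma^2/2) t + sigma B_t and hence X_t = x_0 * exp((mu - sigma^2/2) t + sigma B_t).
With mu = -3/2, sigma = 2*sqrt(2), x_0 = 1/4, this gives:
  X_t = 1/4 * exp((-11/2) * t + (2*sqrt(2)) * B_t).
Since sigma*B_t ~ Normal(0, sigma^2 t), E[exp(sigma*B_t)] = exp(sigma^2 t / 2); so E[X_t] = x_0 * exp((mu - sigma^2/2) t) * exp(sigma^2 t / 2) = x_0 * exp(mu t) = exp(-3*t/2)/4.
Var(X_t) = E[X_t^2] - (E[X_t])^2 = x_0^2 * exp(2 mu t) * (exp(sigma^2 t) - 1) = (exp(8*t) - 1)*exp(-3*t)/16.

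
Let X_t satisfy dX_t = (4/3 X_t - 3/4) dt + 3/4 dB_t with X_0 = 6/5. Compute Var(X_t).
Var(X_t) = 27*exp(8*t/3)/128 - 27/128

The variance V(t) = Var(X_t) satisfies V'(t) = 2 a V(t) + c^2 with V(0) = 0 (drift coefficient is linear in X, diffusion is constant). With a = 4/3, c = 3/4, the solution is
  V(t) = (c^2 / (2 a)) * (exp(2 a t) - 1)
       = ((3/4)^2 / (2*(4/3))) * (exp((8/3) t) - 1)
       = 27*exp(8*t/3)/128 - 27/128.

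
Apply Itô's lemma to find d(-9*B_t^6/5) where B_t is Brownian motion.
d(-9*B_t^6/5) = (-27*B_t^4) dt + (-54*B_t^5/5) dB_t

Itô's formula for f(B_t) gives d f(B_t) = f'(B_t) dB_t + (1/2) f''(B_t) dt. Compute derivatives of f(x) = -9*x^6/5:
  f'(x)  = -54*x^5/5
  f''(x) = -54*x^4
Substitute x = B_t and multiply the f'' term by 1/2:
  drift     = (1/2) * (-54*x^4) evaluated at B_t = -27*B_t^4
  diffusion = (-54*x^5/5) evaluated at B_t = -54*B_t^5/5
Therefore d(-9*B_t^6/5) = (-27*B_t^4) dt + (-54*B_t^5/5) dB_t.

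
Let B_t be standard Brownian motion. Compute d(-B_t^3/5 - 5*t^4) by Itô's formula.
d(-B_t^3/5 - 5*t^4) = (-3*B_t/5 - 20*t^3) dt + (-3*B_t^2/5) dB_t

Itô's formula for f(t, x): d f(t, B_t) = (f_t + (1/2) f_xx) dt + f_x dB_t. Compute partials of f(t, x) = -5*t^4 - x^3/5:
  f_t(t,x)  = -20*t^3
  f_x(t,x)  = -3*x^2/5
  f_xx(t,x) = -6*x/5
Assemble drift = f_t + (1/2) f_xx = -20*t^3 - 3*x/5 and diffusion = f_x = -3*x^2/5. Substituting x = B_t:
  d(-B_t^3/5 - 5*t^4) = (-3*B_t/5 - 20*t^3) dt + (-3*B_t^2/5) dB_t.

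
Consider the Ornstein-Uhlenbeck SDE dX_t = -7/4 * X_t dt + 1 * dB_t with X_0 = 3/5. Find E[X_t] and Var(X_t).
E[X_t] = 3*exp(-7*t/4)/5; Var(X_t) = 2/7 - 2*exp(-7*t/2)/7

The OU SDE dX = -theta X dt + sigma dB admits the integrating factor exp(theta t): d(exp(theta t) X_t) = sigma exp(theta t) dB_t. Integrating from 0 to t:
  X_t = x_0 * exp(-theta t) + sigma * int_0^t exp(-theta (t-s)) dB_s.
The Itô integral has mean 0 and (by the Itô isometry) variance sigma^2 * int_0^t exp(-2 theta (t - s)) ds = sigma^2 * (1 - exp(-2 theta t)) / (2 theta).
With theta = 7/4, sigma = 1, x_0 = 3/5:
  E[X_t] = 3/5 * exp(-7/4 t) = 3*exp(-7*t/4)/5
  Var(X_t) = (1)^2 * (1 - exp(-2*7/4 t)) / (2 * 7/4) = 2/7 - 2*exp(-7*t/2)/7.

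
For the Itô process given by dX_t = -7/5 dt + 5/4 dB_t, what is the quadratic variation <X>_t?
<X>_t = 25*t/16

For an Itô process dX_t = a(t) dt + b(t) dB_t, the quadratic variation is <X>_t = int_0^t b(s)^2 ds (the drift term does not contribute). Here b(s) = 5/4, so
  b(s)^2 = 25/16.
Integrating from 0 to t:
  <X>_t = int_0^t (25/16) ds = 25*t/16.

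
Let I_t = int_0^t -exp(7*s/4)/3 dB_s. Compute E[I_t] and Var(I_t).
E[I_t] = 0; Var(I_t) = 2*exp(7*t/2)/63 - 2/63

The Itô integral of a deterministic integrand f(s) has mean 0 because each increment f(s) * (B_{s+ds} - B_s) has mean 0. By the Itô isometry:
  Var( int_0^t f(s) dB_s ) = E[ (int_0^t f(s) dB_s)^2 ] = int_0^t f(s)^2 ds.
Here f(s) = -exp(7*s/4)/3, so f(s)^2 = exp(7*s/2)/9. Integrate:
  int_0^t (exp(7*s/2)/9) ds = 2*exp(7*t/2)/63 - 2/63.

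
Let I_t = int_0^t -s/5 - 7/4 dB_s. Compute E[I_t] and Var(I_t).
E[I_t] = 0; Var(I_t) = t*(16*t^2 + 420*t + 3675)/1200

The Itô integral of a deterministic integrand f(s) has mean 0 because each increment f(s) * (B_{s+ds} - B_s) has mean 0. By the Itô isometry:
  Var( int_0^t f(s) dB_s ) = E[ (int_0^t f(s) dB_s)^2 ] = int_0^t f(s)^2 ds.
Here f(s) = -s/5 - 7/4, so f(s)^2 = (4*s + 35)^2/400. Integrate:
  int_0^t ((4*s + 35)^2/400) ds = t*(16*t^2 + 420*t + 3675)/1200.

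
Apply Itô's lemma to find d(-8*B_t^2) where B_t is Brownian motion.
d(-8*B_t^2) = (-8) dt + (-16*B_t) dB_t

Itô's formula for f(B_t) gives d f(B_t) = f'(B_t) dB_t + (1/2) f''(B_t) dt. Compute derivatives of f(x) = -8*x^2:
  f'(x)  = -16*x
  f''(x) = -16
Substitute x = B_t and multiply the f'' term by 1/2:
  drift     = (1/2) * (-16) evaluated at B_t = -8
  diffusion = (-16*x) evaluated at B_t = -16*B_t
Therefore d(-8*B_t^2) = (-8) dt + (-16*B_t) dB_t.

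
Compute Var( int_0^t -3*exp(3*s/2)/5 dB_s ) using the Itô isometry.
Var = 3*exp(3*t)/25 - 3/25

The Itô integral of a deterministic integrand f(s) has mean 0 because each increment f(s) * (B_{s+ds} - B_s) has mean 0. By the Itô isometry:
  Var( int_0^t f(s) dB_s ) = E[ (int_0^t f(s) dB_s)^2 ] = int_0^t f(s)^2 ds.
Here f(s) = -3*exp(3*s/2)/5, so f(s)^2 = 9*exp(3*s)/25. Integrate:
  int_0^t (9*exp(3*s)/25) ds = 3*exp(3*t)/25 - 3/25.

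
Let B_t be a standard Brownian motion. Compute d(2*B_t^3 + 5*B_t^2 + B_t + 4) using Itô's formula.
d(2*B_t^3 + 5*B_t^2 + B_t + 4) = (6*B_t + 5) dt + (6*B_t^2 + 10*B_t + 1) dB_t

Itô's formula for f(B_t) gives d f(B_t) = f'(B_t) dB_t + (1/2) f''(B_t) dt. Compute derivatives of f(x) = 2*x^3 + 5*x^2 + x + 4:
  f'(x)  = 6*x^2 + 10*x + 1
  f''(x) = 12*x + 10
Substitute x = B_t and multiply the f'' term by 1/2:
  drift     = (1/2) * (12*x + 10) evaluated at B_t = 6*B_t + 5
  diffusion = (6*x^2 + 10*x + 1) evaluated at B_t = 6*B_t^2 + 10*B_t + 1
Therefore d(2*B_t^3 + 5*B_t^2 + B_t + 4) = (6*B_t + 5) dt + (6*B_t^2 + 10*B_t + 1) dB_t.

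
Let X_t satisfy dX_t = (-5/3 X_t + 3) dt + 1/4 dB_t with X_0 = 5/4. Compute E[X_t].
E[X_t] = 9/5 - 11*exp(-5*t/3)/20

Taking expectations and using E[dB_t] = 0, the mean m(t) = E[X_t] satisfies the ODE m'(t) = a m(t) + b with m(0) = x_0. With a = -5/3, b = 3, x_0 = 5/4, the solution is
  m(t) = x_0 * exp(a t) + (b/a) * (exp(a t) - 1)
       = (5/4) * exp((-5/3) t) + (3/(-5/3)) * (exp((-5/3) t) - 1)
       = 9/5 - 11*exp(-5*t/3)/20.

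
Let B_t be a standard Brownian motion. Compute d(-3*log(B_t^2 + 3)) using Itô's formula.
d(-3*log(B_t^2 + 3)) = (3*(B_t^2 - 3)/(B_t^2 + 3)^2) dt + (-6*B_t/(B_t^2 + 3)) dB_t

Itô's formula for f(B_t) gives d f(B_t) = f'(B_t) dB_t + (1/2) f''(B_t) dt. Compute derivatives of f(x) = -3*log(x^2 + 3):
  f'(x)  = -6*x/(x^2 + 3)
  f''(x) = 6*(x^2 - 3)/(x^2 + 3)^2
Substitute x = B_t and multiply the f'' term by 1/2:
  drift     = (1/2) * (6*(x^2 - 3)/(x^2 + 3)^2) evaluated at B_t = 3*(B_t^2 - 3)/(B_t^2 + 3)^2
  diffusion = (-6*x/(x^2 + 3)) evaluated at B_t = -6*B_t/(B_t^2 + 3)
Therefore d(-3*log(B_t^2 + 3)) = (3*(B_t^2 - 3)/(B_t^2 + 3)^2) dt + (-6*B_t/(B_t^2 + 3)) dB_t.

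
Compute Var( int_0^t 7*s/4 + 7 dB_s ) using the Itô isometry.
Var = 49*t*(t^2 + 12*t + 48)/48

The Itô integral of a deterministic integrand f(s) has mean 0 because each increment f(s) * (B_{s+ds} - B_s) has mean 0. By the Itô isometry:
  Var( int_0^t f(s) dB_s ) = E[ (int_0^t f(s) dB_s)^2 ] = int_0^t f(s)^2 ds.
Here f(s) = 7*s/4 + 7, so f(s)^2 = 49*(s + 4)^2/16. Integrate:
  int_0^t (49*(s + 4)^2/16) ds = 49*t*(t^2 + 12*t + 48)/48.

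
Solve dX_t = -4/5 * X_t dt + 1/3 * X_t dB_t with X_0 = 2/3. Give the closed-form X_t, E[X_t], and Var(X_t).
X_t = 2/3 * exp((-77/90) t + (1/3) B_t); E[X_t] = 2*exp(-4*t/5)/3; Var(X_t) = (4*exp(t/9) - 4)*exp(-8*t/5)/9

For GBM dX = mu X dt + sigma X dB with X_0 = x_0, apply Itô to Y = log X: dY = (mu - sigma^2/2) dt + sigma dB, so Y_t = log(x_0) + (mu - sigma^2/2) t + sigma B_t and hence X_t = x_0 * exp((mu - sigma^2/2) t + sigma B_t).
With mu = -4/5, sigma = 1/3, x_0 = 2/3, this gives:
  X_t = 2/3 * exp((-77/90) * t + (1/3) * B_t).
Since sigma*B_t ~ Normal(0, sigma^2 t), E[exp(sigma*B_t)] = exp(sigma^2 t / 2); so E[X_t] = x_0 * exp((mu - sigma^2/2) t) * exp(sigma^2 t / 2) = x_0 * exp(mu t) = 2*exp(-4*t/5)/3.
Var(X_t) = E[X_t^2] - (E[X_t])^2 = x_0^2 * exp(2 mu t) * (exp(sigma^2 t) - 1) = (4*exp(t/9) - 4)*exp(-8*t/5)/9.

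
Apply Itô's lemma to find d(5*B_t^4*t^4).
d(5*B_t^4*t^4) = (B_t^2*t^3*(20*B_t^2 + 30*t)) dt + (20*B_t^3*t^4) dB_t

Itô's formula for f(t, x): d f(t, B_t) = (f_t + (1/2) f_xx) dt + f_x dB_t. Compute partials of f(t, x) = 5*t^4*x^4:
  f_t(t,x)  = 20*t^3*x^4
  f_x(t,x)  = 20*t^4*x^3
  f_xx(t,x) = 60*t^4*x^2
Assemble drift = f_t + (1/2) f_xx = t^3*x^2*(30*t + 20*x^2) and diffusion = f_x = 20*t^4*x^3. Substituting x = B_t:
  d(5*B_t^4*t^4) = (B_t^2*t^3*(20*B_t^2 + 30*t)) dt + (20*B_t^3*t^4) dB_t.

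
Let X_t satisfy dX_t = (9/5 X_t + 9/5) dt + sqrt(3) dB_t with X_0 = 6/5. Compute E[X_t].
E[X_t] = 11*exp(9*t/5)/5 - 1

Taking expectations and using E[dB_t] = 0, the mean m(t) = E[X_t] satisfies the ODE m'(t) = a m(t) + b with m(0) = x_0. With a = 9/5, b = 9/5, x_0 = 6/5, the solution is
  m(t) = x_0 * exp(a t) + (b/a) * (exp(a t) - 1)
       = (6/5) * exp((9/5) t) + ((9/5)/(9/5)) * (exp((9/5) t) - 1)
       = 11*exp(9*t/5)/5 - 1.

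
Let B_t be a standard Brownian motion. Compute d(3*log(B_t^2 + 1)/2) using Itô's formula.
d(3*log(B_t^2 + 1)/2) = (3*(1 - B_t^2)/(2*(B_t^2 + 1)^2)) dt + (3*B_t/(B_t^2 + 1)) dB_t

Itô's formula for f(B_t) gives d f(B_t) = f'(B_t) dB_t + (1/2) f''(B_t) dt. Compute derivatives of f(x) = 3*log(x^2 + 1)/2:
  f'(x)  = 3*x/(x^2 + 1)
  f''(x) = 3*(1 - x^2)/(x^2 + 1)^2
Substitute x = B_t and multiply the f'' term by 1/2:
  drift     = (1/2) * (3*(1 - x^2)/(x^2 + 1)^2) evaluated at B_t = 3*(1 - B_t^2)/(2*(B_t^2 + 1)^2)
  diffusion = (3*x/(x^2 + 1)) evaluated at B_t = 3*B_t/(B_t^2 + 1)
Therefore d(3*log(B_t^2 + 1)/2) = (3*(1 - B_t^2)/(2*(B_t^2 + 1)^2)) dt + (3*B_t/(B_t^2 + 1)) dB_t.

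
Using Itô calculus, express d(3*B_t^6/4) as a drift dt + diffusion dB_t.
d(3*B_t^6/4) = (45*B_t^4/4) dt + (9*B_t^5/2) dB_t

Itô's formula for f(B_t) gives d f(B_t) = f'(B_t) dB_t + (1/2) f''(B_t) dt. Compute derivatives of f(x) = 3*x^6/4:
  f'(x)  = 9*x^5/2
  f''(x) = 45*x^4/2
Substitute x = B_t and multiply the f'' term by 1/2:
  drift     = (1/2) * (45*x^4/2) evaluated at B_t = 45*B_t^4/4
  diffusion = (9*x^5/2) evaluated at B_t = 9*B_t^5/2
Therefore d(3*B_t^6/4) = (45*B_t^4/4) dt + (9*B_t^5/2) dB_t.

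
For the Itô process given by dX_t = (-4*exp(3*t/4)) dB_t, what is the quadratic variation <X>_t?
<X>_t = 32*exp(3*t/2)/3 - 32/3

For an Itô process dX_t = a(t) dt + b(t) dB_t, the quadratic variation is <X>_t = int_0^t b(s)^2 ds (the drift term does not contribute). Here b(s) = -4*exp(3*s/4), so
  b(s)^2 = 16*exp(3*s/2).
Integrating from 0 to t:
  <X>_t = int_0^t (16*exp(3*s/2)) ds = 32*exp(3*t/2)/3 - 32/3.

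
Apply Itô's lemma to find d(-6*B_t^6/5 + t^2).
d(-6*B_t^6/5 + t^2) = (-18*B_t^4 + 2*t) dt + (-36*B_t^5/5) dB_t

Itô's formula for f(t, x): d f(t, B_t) = (f_t + (1/2) f_xx) dt + f_x dB_t. Compute partials of f(t, x) = t^2 - 6*x^6/5:
  f_t(t,x)  = 2*t
  f_x(t,x)  = -36*x^5/5
  f_xx(t,x) = -36*x^4
Assemble drift = f_t + (1/2) f_xx = 2*t - 18*x^4 and diffusion = f_x = -36*x^5/5. Substituting x = B_t:
  d(-6*B_t^6/5 + t^2) = (-18*B_t^4 + 2*t) dt + (-36*B_t^5/5) dB_t.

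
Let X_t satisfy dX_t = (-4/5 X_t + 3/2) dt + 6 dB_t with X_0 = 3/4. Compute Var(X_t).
Var(X_t) = 45/2 - 45*exp(-8*t/5)/2

The variance V(t) = Var(X_t) satisfies V'(t) = 2 a V(t) + c^2 with V(0) = 0 (drift coefficient is linear in X, diffusion is constant). With a = -4/5, c = 6, the solution is
  V(t) = (c^2 / (2 a)) * (exp(2 a t) - 1)
       = (6^2 / (2*(-4/5))) * (exp((-8/5) t) - 1)
       = 45/2 - 45*exp(-8*t/5)/2.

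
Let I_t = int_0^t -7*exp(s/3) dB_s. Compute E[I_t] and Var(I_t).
E[I_t] = 0; Var(I_t) = 147*exp(2*t/3)/2 - 147/2

The Itô integral of a deterministic integrand f(s) has mean 0 because each increment f(s) * (B_{s+ds} - B_s) has mean 0. By the Itô isometry:
  Var( int_0^t f(s) dB_s ) = E[ (int_0^t f(s) dB_s)^2 ] = int_0^t f(s)^2 ds.
Here f(s) = -7*exp(s/3), so f(s)^2 = 49*exp(2*s/3). Integrate:
  int_0^t (49*exp(2*s/3)) ds = 147*exp(2*t/3)/2 - 147/2.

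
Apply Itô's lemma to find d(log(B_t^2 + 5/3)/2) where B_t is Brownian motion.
d(log(B_t^2 + 5/3)/2) = (3*(5 - 3*B_t^2)/(2*(3*B_t^2 + 5)^2)) dt + (3*B_t/(3*B_t^2 + 5)) dB_t

Itô's formula for f(B_t) gives d f(B_t) = f'(B_t) dB_t + (1/2) f''(B_t) dt. Compute derivatives of f(x) = log(x^2 + 5/3)/2:
  f'(x)  = 3*x/(3*x^2 + 5)
  f''(x) = 3*(5 - 3*x^2)/(3*x^2 + 5)^2
Substitute x = B_t and multiply the f'' term by 1/2:
  drift     = (1/2) * (3*(5 - 3*x^2)/(3*x^2 + 5)^2) evaluated at B_t = 3*(5 - 3*B_t^2)/(2*(3*B_t^2 + 5)^2)
  diffusion = (3*x/(3*x^2 + 5)) evaluated at B_t = 3*B_t/(3*B_t^2 + 5)
Therefore d(log(B_t^2 + 5/3)/2) = (3*(5 - 3*B_t^2)/(2*(3*B_t^2 + 5)^2)) dt + (3*B_t/(3*B_t^2 + 5)) dB_t.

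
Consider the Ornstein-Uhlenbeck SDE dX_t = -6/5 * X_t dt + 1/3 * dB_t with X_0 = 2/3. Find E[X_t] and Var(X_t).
E[X_t] = 2*exp(-6*t/5)/3; Var(X_t) = 5/108 - 5*exp(-12*t/5)/108

The OU SDE dX = -theta X dt + sigma dB admits the integrating factor exp(theta t): d(exp(theta t) X_t) = sigma exp(theta t) dB_t. Integrating from 0 to t:
  X_t = x_0 * exp(-theta t) + sigma * int_0^t exp(-theta (t-s)) dB_s.
The Itô integral has mean 0 and (by the Itô isometry) variance sigma^2 * int_0^t exp(-2 theta (t - s)) ds = sigma^2 * (1 - exp(-2 theta t)) / (2 theta).
With theta = 6/5, sigma = 1/3, x_0 = 2/3:
  E[X_t] = 2/3 * exp(-6/5 t) = 2*exp(-6*t/5)/3
  Var(X_t) = (1/3)^2 * (1 - exp(-2*6/5 t)) / (2 * 6/5) = 5/108 - 5*exp(-12*t/5)/108.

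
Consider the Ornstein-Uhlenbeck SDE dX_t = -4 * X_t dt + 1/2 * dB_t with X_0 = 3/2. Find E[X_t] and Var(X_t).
E[X_t] = 3*exp(-4*t)/2; Var(X_t) = 1/32 - exp(-8*t)/32

The OU SDE dX = -theta X dt + sigma dB admits the integrating factor exp(theta t): d(exp(theta t) X_t) = sigma exp(theta t) dB_t. Integrating from 0 to t:
  X_t = x_0 * exp(-theta t) + sigma * int_0^t exp(-theta (t-s)) dB_s.
The Itô integral has mean 0 and (by the Itô isometry) variance sigma^2 * int_0^t exp(-2 theta (t - s)) ds = sigma^2 * (1 - exp(-2 theta t)) / (2 theta).
With theta = 4, sigma = 1/2, x_0 = 3/2:
  E[X_t] = 3/2 * exp(-4 t) = 3*exp(-4*t)/2
  Var(X_t) = (1/2)^2 * (1 - exp(-2*4 t)) / (2 * 4) = 1/32 - exp(-8*t)/32.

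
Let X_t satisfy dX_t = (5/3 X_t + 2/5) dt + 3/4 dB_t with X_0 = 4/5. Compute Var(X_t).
Var(X_t) = 27*exp(10*t/3)/160 - 27/160

The variance V(t) = Var(X_t) satisfies V'(t) = 2 a V(t) + c^2 with V(0) = 0 (drift coefficient is linear in X, diffusion is constant). With a = 5/3, c = 3/4, the solution is
  V(t) = (c^2 / (2 a)) * (exp(2 a t) - 1)
       = ((3/4)^2 / (2*(5/3))) * (exp((10/3) t) - 1)
       = 27*exp(10*t/3)/160 - 27/160.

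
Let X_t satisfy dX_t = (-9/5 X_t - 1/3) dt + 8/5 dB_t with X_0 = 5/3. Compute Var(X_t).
Var(X_t) = 32/45 - 32*exp(-18*t/5)/45

The variance V(t) = Var(X_t) satisfies V'(t) = 2 a V(t) + c^2 with V(0) = 0 (drift coefficient is linear in X, diffusion is constant). With a = -9/5, c = 8/5, the solution is
  V(t) = (c^2 / (2 a)) * (exp(2 a t) - 1)
       = ((8/5)^2 / (2*(-9/5))) * (exp((-18/5) t) - 1)
       = 32/45 - 32*exp(-18*t/5)/45.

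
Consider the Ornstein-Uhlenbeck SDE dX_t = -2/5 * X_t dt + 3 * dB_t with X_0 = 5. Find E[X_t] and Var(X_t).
E[X_t] = 5*exp(-2*t/5); Var(X_t) = 45/4 - 45*exp(-4*t/5)/4

The OU SDE dX = -theta X dt + sigma dB admits the integrating factor exp(theta t): d(exp(theta t) X_t) = sigma exp(theta t) dB_t. Integrating from 0 to t:
  X_t = x_0 * exp(-theta t) + sigma * int_0^t exp(-theta (t-s)) dB_s.
The Itô integral has mean 0 and (by the Itô isometry) variance sigma^2 * int_0^t exp(-2 theta (t - s)) ds = sigma^2 * (1 - exp(-2 theta t)) / (2 theta).
With theta = 2/5, sigma = 3, x_0 = 5:
  E[X_t] = 5 * exp(-2/5 t) = 5*exp(-2*t/5)
  Var(X_t) = (3)^2 * (1 - exp(-2*2/5 t)) / (2 * 2/5) = 45/4 - 45*exp(-4*t/5)/4.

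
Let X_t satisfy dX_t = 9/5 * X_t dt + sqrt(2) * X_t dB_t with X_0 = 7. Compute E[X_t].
E[X_t] = 7*exp(9*t/5)

For GBM dX = mu X dt + sigma X dB with X_0 = x_0, apply Itô to Y = log X: dY = (mu - sigma^2/2) dt + sigma dB, so Y_t = log(x_0) + (mu - sigma^2/2) t + sigma B_t and hence X_t = x_0 * exp((mu - sigma^2/2) t + sigma B_t).
With mu = 9/5, sigma = sqrt(2), x_0 = 7, this gives:
  X_t = 7 * exp((4/5) * t + (sqrt(2)) * B_t).
Since sigma*B_t ~ Normal(0, sigma^2 t), E[exp(sigma*B_t)] = exp(sigma^2 t / 2); so E[X_t] = x_0 * exp((mu - sigma^2/2) t) * exp(sigma^2 t / 2) = x_0 * exp(mu t) = 7*exp(9*t/5).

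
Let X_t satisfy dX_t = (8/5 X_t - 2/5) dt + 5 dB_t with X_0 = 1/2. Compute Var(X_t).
Var(X_t) = 125*exp(16*t/5)/16 - 125/16

The variance V(t) = Var(X_t) satisfies V'(t) = 2 a V(t) + c^2 with V(0) = 0 (drift coefficient is linear in X, diffusion is constant). With a = 8/5, c = 5, the solution is
  V(t) = (c^2 / (2 a)) * (exp(2 a t) - 1)
       = (5^2 / (2*(8/5))) * (exp((16/5) t) - 1)
       = 125*exp(16*t/5)/16 - 125/16.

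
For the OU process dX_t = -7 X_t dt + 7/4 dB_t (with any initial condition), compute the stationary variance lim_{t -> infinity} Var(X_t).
lim Var(X_t) = 7/32

The OU SDE dX = -theta X dt + sigma dB admits the integrating factor exp(theta t): d(exp(theta t) X_t) = sigma exp(theta t) dB_t. Integrating from 0 to t gives X_t = x_0 * exp(-theta t) + sigma * int_0^t exp(-theta (t-s)) dB_s for any initial x_0. The Itô integral has variance (by the Itô isometry) sigma^2 * int_0^t exp(-2 theta (t - s)) ds = sigma^2 * (1 - exp(-2 theta t)) / (2 theta), independent of x_0.
With theta = 7, sigma = 7/4:
  Var(X_t) = (7/4)^2 * (1 - exp(-2*7 t)) / (2 * 7) = 7/32 - 7*exp(-14*t)/32.
As t -> infinity, exp(-2*7 t) -> 0, so the stationary variance is sigma^2 / (2 theta) = 7/32.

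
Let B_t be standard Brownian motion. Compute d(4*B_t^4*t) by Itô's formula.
d(4*B_t^4*t) = (4*B_t^2*(B_t^2 + 6*t)) dt + (16*B_t^3*t) dB_t

Itô's formula for f(t, x): d f(t, B_t) = (f_t + (1/2) f_xx) dt + f_x dB_t. Compute partials of f(t, x) = 4*t*x^4:
  f_t(t,x)  = 4*x^4
  f_x(t,x)  = 16*t*x^3
  f_xx(t,x) = 48*t*x^2
Assemble drift = f_t + (1/2) f_xx = 4*x^2*(6*t + x^2) and diffusion = f_x = 16*t*x^3. Substituting x = B_t:
  d(4*B_t^4*t) = (4*B_t^2*(B_t^2 + 6*t)) dt + (16*B_t^3*t) dB_t.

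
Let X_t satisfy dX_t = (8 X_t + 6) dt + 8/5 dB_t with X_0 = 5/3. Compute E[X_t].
E[X_t] = 29*exp(8*t)/12 - 3/4

Taking expectations and using E[dB_t] = 0, the mean m(t) = E[X_t] satisfies the ODE m'(t) = a m(t) + b with m(0) = x_0. With a = 8, b = 6, x_0 = 5/3, the solution is
  m(t) = x_0 * exp(a t) + (b/a) * (exp(a t) - 1)
       = (5/3) * exp(8 t) + (6/8) * (exp(8 t) - 1)
       = 29*exp(8*t)/12 - 3/4.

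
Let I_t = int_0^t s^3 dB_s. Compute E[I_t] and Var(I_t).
E[I_t] = 0; Var(I_t) = t^7/7

The Itô integral of a deterministic integrand f(s) has mean 0 because each increment f(s) * (B_{s+ds} - B_s) has mean 0. By the Itô isometry:
  Var( int_0^t f(s) dB_s ) = E[ (int_0^t f(s) dB_s)^2 ] = int_0^t f(s)^2 ds.
Here f(s) = s^3, so f(s)^2 = s^6. Integrate:
  int_0^t (s^6) ds = t^7/7.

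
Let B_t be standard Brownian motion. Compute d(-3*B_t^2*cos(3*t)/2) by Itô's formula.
d(-3*B_t^2*cos(3*t)/2) = (9*B_t^2*sin(3*t)/2 - 3*cos(3*t)/2) dt + (-3*B_t*cos(3*t)) dB_t

Itô's formula for f(t, x): d f(t, B_t) = (f_t + (1/2) f_xx) dt + f_x dB_t. Compute partials of f(t, x) = -3*x^2*cos(3*t)/2:
  f_t(t,x)  = 9*x^2*sin(3*t)/2
  f_x(t,x)  = -3*x*cos(3*t)
  f_xx(t,x) = -3*cos(3*t)
Assemble drift = f_t + (1/2) f_xx = 9*x^2*sin(3*t)/2 - 3*cos(3*t)/2 and diffusion = f_x = -3*x*cos(3*t). Substituting x = B_t:
  d(-3*B_t^2*cos(3*t)/2) = (9*B_t^2*sin(3*t)/2 - 3*cos(3*t)/2) dt + (-3*B_t*cos(3*t)) dB_t.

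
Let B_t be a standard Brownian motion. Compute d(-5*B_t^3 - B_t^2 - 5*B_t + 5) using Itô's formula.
d(-5*B_t^3 - B_t^2 - 5*B_t + 5) = (-15*B_t - 1) dt + (-15*B_t^2 - 2*B_t - 5) dB_t

Itô's formula for f(B_t) gives d f(B_t) = f'(B_t) dB_t + (1/2) f''(B_t) dt. Compute derivatives of f(x) = -5*x^3 - x^2 - 5*x + 5:
  f'(x)  = -15*x^2 - 2*x - 5
  f''(x) = -30*x - 2
Substitute x = B_t and multiply the f'' term by 1/2:
  drift     = (1/2) * (-30*x - 2) evaluated at B_t = -15*B_t - 1
  diffusion = (-15*x^2 - 2*x - 5) evaluated at B_t = -15*B_t^2 - 2*B_t - 5
Therefore d(-5*B_t^3 - B_t^2 - 5*B_t + 5) = (-15*B_t - 1) dt + (-15*B_t^2 - 2*B_t - 5) dB_t.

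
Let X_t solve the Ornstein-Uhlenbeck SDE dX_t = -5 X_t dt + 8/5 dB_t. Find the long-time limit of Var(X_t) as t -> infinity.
lim Var(X_t) = 32/125

The OU SDE dX = -theta X dt + sigma dB admits the integrating factor exp(theta t): d(exp(theta t) X_t) = sigma exp(theta t) dB_t. Integrating from 0 to t gives X_t = x_0 * exp(-theta t) + sigma * int_0^t exp(-theta (t-s)) dB_s for any initial x_0. The Itô integral has variance (by the Itô isometry) sigma^2 * int_0^t exp(-2 theta (t - s)) ds = sigma^2 * (1 - exp(-2 theta t)) / (2 theta), independent of x_0.
With theta = 5, sigma = 8/5:
  Var(X_t) = (8/5)^2 * (1 - exp(-2*5 t)) / (2 * 5) = 32/125 - 32*exp(-10*t)/125.
As t -> infinity, exp(-2*5 t) -> 0, so the stationary variance is sigma^2 / (2 theta) = 32/125.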